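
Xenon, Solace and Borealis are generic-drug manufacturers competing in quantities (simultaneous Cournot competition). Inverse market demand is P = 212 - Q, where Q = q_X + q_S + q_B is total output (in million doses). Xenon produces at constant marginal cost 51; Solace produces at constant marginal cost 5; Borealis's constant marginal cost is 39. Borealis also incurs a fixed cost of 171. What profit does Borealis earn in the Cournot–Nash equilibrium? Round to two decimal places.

Xenon's profit: π_X = (212 - Q)q_X - (51q_X). Setting ∂π_X/∂q_X = 0: 161 - 2q_X - (q_S + q_B) = 0.
Solace's first-order condition: 207 - 2q_S - (q_X + q_B) = 0.
Borealis's first-order condition: 173 - 2q_B - (q_X + q_S) = 0.
Summing all 3 equations gives 541 − 4Q = 0, hence Q = 541/4.
Back-substituting: q_X = (161 − 541/4) = 103/4, q_S = (207 − 541/4) = 287/4, q_B = (173 − 541/4) = 151/4.
Price P = 212 - 541/4 = 307/4.
Borealis's profit: (307/4 - 39)·(151/4) - 171 = 1254.0625.

1254.06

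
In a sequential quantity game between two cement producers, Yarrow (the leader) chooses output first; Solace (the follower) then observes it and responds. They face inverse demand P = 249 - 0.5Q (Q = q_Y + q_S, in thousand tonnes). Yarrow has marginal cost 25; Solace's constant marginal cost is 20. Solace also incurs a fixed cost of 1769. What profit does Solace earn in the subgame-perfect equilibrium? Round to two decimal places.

5371.13

The follower Solace best-responds to any q_Y: π_S = (249 - 0.5Q)q_S - 20q_S.
Setting the follower's marginal profit to zero, 229 - (1/2)q_Y - q_S = 0, i.e. q_S = (229 - (1/2)q_Y).
Yarrow substitutes q_S(q_Y) into its own profit: π_Y = q_Y(249 - (1/2)q_Y - (229 - (1/2)q_Y)/2) - 25q_Y = (269/2 - (1/4)q_Y)q_Y - 25q_Y.
Maximising: ∂π_Y/∂q_Y = 219/2 - (1/2)q_Y = 0, giving q_Y = 219.
Then q_S = (229 - (1/2)·219) = 239/2.
Price P = 249 - (1/2)·(677/2) = 319/4.
Solace's profit: (319/4 - 20)·(239/2) - 1769 = 5371.1250.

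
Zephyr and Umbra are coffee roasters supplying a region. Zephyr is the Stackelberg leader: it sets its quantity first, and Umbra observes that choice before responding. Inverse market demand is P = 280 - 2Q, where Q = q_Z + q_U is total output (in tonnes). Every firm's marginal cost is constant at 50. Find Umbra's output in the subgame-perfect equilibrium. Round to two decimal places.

28.75

Solve by backward induction. Given q_Z, the follower Umbra maximises π_U = (280 - 2q_Z - 2q_U)q_U - 50q_U.
∂π_U/∂q_U = 230 - 2q_Z - 4q_U = 0 gives the reaction function q_U = (230 - 2q_Z)/4.
Zephyr substitutes q_U(q_Z) into its own profit: π_Z = q_Z(280 - 2q_Z - (230 - 2q_Z)/2) - 50q_Z = (165 - q_Z)q_Z - 50q_Z.
The leader's first-order condition 115 - 2q_Z = 0 yields q_Z = 115/2.
Then q_U = (230 - 2·(115/2))/4 = 115/4.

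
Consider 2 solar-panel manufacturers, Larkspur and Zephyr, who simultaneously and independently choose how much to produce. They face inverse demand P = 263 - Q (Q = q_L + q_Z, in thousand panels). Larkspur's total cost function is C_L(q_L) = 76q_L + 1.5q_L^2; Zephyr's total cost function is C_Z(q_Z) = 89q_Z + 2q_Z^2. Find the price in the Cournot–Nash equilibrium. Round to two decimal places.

206.76

Larkspur's profit: π_L = (263 - Q)q_L - (76q_L + (3/2)q_L²). Setting ∂π_L/∂q_L = 0: 187 - 5q_L - (q_Z) = 0.
Zephyr's profit: π_Z = (263 - Q)q_Z - (89q_Z + 2q_Z²). Setting ∂π_Z/∂q_Z = 0: 174 - 6q_Z - (q_L) = 0.
So q_L = (187 - q_Z)/5 and q_Z = (174 - q_L)/6.
Solving the pair: q_L = 948/29, q_Z = 683/29.
Total output Q = 1631/29, so price P = 263 - 1631/29 = 206.7586.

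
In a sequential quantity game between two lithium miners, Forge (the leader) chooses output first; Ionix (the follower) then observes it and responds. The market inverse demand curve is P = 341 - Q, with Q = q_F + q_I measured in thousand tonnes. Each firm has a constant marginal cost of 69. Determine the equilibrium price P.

The follower Ionix best-responds to any q_F: π_I = (341 - Q)q_I - 69q_I.
∂π_I/∂q_I = 272 - q_F - 2q_I = 0 gives the reaction function q_I = (272 - q_F)/2.
The leader anticipates this reaction. Substituting into P = 341 - Q gives P = 205 - (1/2)q_F, so π_F = (205 - (1/2)q_F)q_F - 69q_F.
Leader FOC: 136 - q_F = 0, so q_F = 136.
Then q_I = (272 - 136)/2 = 68.
Total output Q = 204, so price P = 341 - 204 = 137.

137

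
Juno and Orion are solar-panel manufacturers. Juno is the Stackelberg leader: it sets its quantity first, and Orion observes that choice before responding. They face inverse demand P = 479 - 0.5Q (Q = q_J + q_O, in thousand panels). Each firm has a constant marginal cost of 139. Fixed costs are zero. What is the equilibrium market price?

224

The follower Orion best-responds to any q_J: π_O = (479 - 0.5Q)q_O - 139q_O.
Setting the follower's marginal profit to zero, 340 - (1/2)q_J - q_O = 0, i.e. q_O = (340 - (1/2)q_J).
The leader anticipates this reaction. Substituting into P = 479 - 0.5Q gives P = 309 - (1/4)q_J, so π_J = (309 - (1/4)q_J)q_J - 139q_J.
The leader's first-order condition 170 - (1/2)q_J = 0 yields q_J = 340.
Then q_O = (340 - (1/2)·340) = 170.
Total output Q = 510, so price P = 479 - (1/2)·510 = 224.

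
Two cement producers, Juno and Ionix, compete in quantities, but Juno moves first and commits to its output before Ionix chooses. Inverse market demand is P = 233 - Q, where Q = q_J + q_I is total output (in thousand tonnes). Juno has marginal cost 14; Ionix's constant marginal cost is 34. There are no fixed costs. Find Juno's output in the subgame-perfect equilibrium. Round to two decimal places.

The follower Ionix best-responds to any q_J: π_I = (233 - Q)q_I - 34q_I.
∂π_I/∂q_I = 199 - q_J - 2q_I = 0 gives the reaction function q_I = (199 - q_J)/2.
Juno substitutes q_I(q_J) into its own profit: π_J = q_J(233 - q_J - (199 - q_J)/2) - 14q_J = (267/2 - (1/2)q_J)q_J - 14q_J.
Maximising: ∂π_J/∂q_J = 239/2 - q_J = 0, giving q_J = 239/2.
Then q_I = (199 - 239/2)/2 = 159/4.

119.50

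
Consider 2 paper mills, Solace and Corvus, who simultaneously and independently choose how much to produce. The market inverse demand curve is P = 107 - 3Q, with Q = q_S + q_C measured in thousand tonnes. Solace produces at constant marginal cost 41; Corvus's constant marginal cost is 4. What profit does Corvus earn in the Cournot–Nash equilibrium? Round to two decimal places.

Solace's profit: π_S = (107 - 3Q)q_S - (41q_S). Setting ∂π_S/∂q_S = 0: 66 - 6q_S - 3(q_C) = 0.
Corvus's first-order condition: 103 - 6q_C - 3(q_S) = 0.
Best responses: q_S = (66 - 3q_C)/6, q_C = (103 - 3q_S)/6.
Substituting one into the other gives q_S = 29/9 and q_C = 140/9.
Price P = 107 - 3·(169/9) = 152/3.
Corvus's profit: (152/3 - 4)·(140/9) = 725.9259.

725.93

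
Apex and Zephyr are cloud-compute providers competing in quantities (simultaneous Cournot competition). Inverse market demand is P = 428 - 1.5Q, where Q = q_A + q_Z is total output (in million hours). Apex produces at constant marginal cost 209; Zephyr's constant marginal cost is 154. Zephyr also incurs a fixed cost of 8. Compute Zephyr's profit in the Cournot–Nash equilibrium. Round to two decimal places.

Apex's profit: π_A = (428 - 1.5Q)q_A - (209q_A). Setting ∂π_A/∂q_A = 0: 219 - 3q_A - (3/2)(q_Z) = 0.
Zephyr's profit: π_Z = (428 - 1.5Q)q_Z - (154q_Z). Setting ∂π_Z/∂q_Z = 0: 274 - 3q_Z - (3/2)(q_A) = 0.
Rearranging gives the reaction functions q_A = (219 - (3/2)q_Z)/3 and q_Z = (274 - (3/2)q_A)/3.
Solving the pair: q_A = 328/9, q_Z = 658/9.
Price P = 428 - (3/2)·(986/9) = 791/3.
Zephyr's profit: (791/3 - 154)·(658/9) - 8 = 8009.8519.

8009.85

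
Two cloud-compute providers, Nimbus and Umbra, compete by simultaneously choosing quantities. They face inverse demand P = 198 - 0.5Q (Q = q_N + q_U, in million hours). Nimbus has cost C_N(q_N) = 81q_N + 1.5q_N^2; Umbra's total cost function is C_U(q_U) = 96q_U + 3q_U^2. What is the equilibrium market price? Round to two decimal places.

177.86

Nimbus's profit: π_N = (198 - 0.5Q)q_N - (81q_N + (3/2)q_N²). Setting ∂π_N/∂q_N = 0: 117 - 4q_N - (1/2)(q_U) = 0.
Umbra's first-order condition: 102 - 7q_U - (1/2)(q_N) = 0.
Best responses: q_N = (117 - (1/2)q_U)/4, q_U = (102 - (1/2)q_N)/7.
Substituting one into the other gives q_N = 1024/37 and q_U = 466/37.
Total output Q = 1490/37, so price P = 198 - (1/2)·(1490/37) = 177.8649.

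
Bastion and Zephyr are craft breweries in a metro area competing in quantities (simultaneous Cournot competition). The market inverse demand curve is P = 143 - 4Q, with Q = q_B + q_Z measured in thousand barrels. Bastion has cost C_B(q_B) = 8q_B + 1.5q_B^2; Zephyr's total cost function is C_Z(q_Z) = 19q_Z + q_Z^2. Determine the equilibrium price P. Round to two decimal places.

71.60

Bastion's profit: π_B = (143 - 4Q)q_B - (8q_B + (3/2)q_B²). Setting ∂π_B/∂q_B = 0: 135 - 11q_B - 4(q_Z) = 0.
Zephyr's first-order condition: 124 - 10q_Z - 4(q_B) = 0.
Rearranging gives the reaction functions q_B = (135 - 4q_Z)/11 and q_Z = (124 - 4q_B)/10.
Solving the pair: q_B = 427/47, q_Z = 412/47.
Total output Q = 839/47, so price P = 143 - 4·(839/47) = 71.5957.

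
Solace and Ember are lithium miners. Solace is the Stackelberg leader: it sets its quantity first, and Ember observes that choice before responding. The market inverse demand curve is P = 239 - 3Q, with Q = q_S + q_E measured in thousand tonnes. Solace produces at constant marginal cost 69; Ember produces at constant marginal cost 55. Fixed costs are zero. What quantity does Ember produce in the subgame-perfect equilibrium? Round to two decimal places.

The follower Ember best-responds to any q_S: π_E = (239 - 3Q)q_E - 55q_E.
Follower FOC: 184 - 3q_S - 6q_E = 0, so q_E(q_S) = (184 - 3q_S)/6.
Solace substitutes q_E(q_S) into its own profit: π_S = q_S(239 - 3q_S - (184 - 3q_S)/2) - 69q_S = (147 - (3/2)q_S)q_S - 69q_S.
The leader's first-order condition 78 - 3q_S = 0 yields q_S = 26.
Then q_E = (184 - 3·26)/6 = 53/3.

17.67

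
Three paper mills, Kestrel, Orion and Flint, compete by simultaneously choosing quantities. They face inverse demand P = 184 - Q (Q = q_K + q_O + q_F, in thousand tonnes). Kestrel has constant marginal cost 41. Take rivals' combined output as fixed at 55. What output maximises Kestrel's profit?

With rivals' combined output fixed at 55, Kestrel's profit is π_K = (184 - 55 - q_K)q_K - (41q_K) = (129 - q_K)q_K - (41q_K).
∂π_K/∂q_K = 88 - 2q_K = 0, so q_K = 44.

44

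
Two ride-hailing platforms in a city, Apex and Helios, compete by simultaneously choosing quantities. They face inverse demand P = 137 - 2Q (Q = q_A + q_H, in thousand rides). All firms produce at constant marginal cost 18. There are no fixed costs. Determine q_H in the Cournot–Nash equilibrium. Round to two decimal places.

Each firm earns π_i = (137 - 2Q)q_i - 18q_i.
First-order condition (treating rivals' output as given): 119 - 4q_i - 2q_j = 0.
With identical firms every q_j equals q_i, so q_j = q_i and 119 = 6q_i, giving q_i = 119/6.

19.83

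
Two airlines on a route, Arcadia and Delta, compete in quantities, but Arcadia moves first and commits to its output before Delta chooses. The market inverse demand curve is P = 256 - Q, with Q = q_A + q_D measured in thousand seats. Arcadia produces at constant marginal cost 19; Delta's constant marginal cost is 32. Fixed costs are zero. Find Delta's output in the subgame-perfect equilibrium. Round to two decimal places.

49.50

Solve by backward induction. Given q_A, the follower Delta maximises π_D = (256 - q_A - q_D)q_D - 32q_D.
∂π_D/∂q_D = 224 - q_A - 2q_D = 0 gives the reaction function q_D = (224 - q_A)/2.
Arcadia substitutes q_D(q_A) into its own profit: π_A = q_A(256 - q_A - (224 - q_A)/2) - 19q_A = (144 - (1/2)q_A)q_A - 19q_A.
Leader FOC: 125 - q_A = 0, so q_A = 125.
Then q_D = (224 - 125)/2 = 99/2.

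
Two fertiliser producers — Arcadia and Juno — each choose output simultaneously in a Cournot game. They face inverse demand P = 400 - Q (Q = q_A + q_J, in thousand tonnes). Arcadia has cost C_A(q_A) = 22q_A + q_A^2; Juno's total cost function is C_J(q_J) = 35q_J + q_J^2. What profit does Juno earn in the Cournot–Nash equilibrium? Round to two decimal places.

Arcadia's profit: π_A = (400 - Q)q_A - (22q_A + q_A²). Setting ∂π_A/∂q_A = 0: 378 - 4q_A - (q_J) = 0.
Juno's first-order condition: 365 - 4q_J - (q_A) = 0.
Rearranging gives the reaction functions q_A = (378 - q_J)/4 and q_J = (365 - q_A)/4.
Substituting one into the other gives q_A = 1147/15 and q_J = 1082/15.
Price P = 400 - 743/5 = 1257/5.
Juno's profit: (1257/5)·(1082/15) - 35·(1082/15) - (1082/15)² = 10406.4356.

10406.44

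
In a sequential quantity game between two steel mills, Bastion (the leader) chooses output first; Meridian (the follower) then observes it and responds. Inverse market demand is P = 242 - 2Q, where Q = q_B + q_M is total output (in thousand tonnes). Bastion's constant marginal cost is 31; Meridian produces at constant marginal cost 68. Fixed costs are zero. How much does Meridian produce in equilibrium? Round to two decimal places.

12.50

The follower Meridian best-responds to any q_B: π_M = (242 - 2Q)q_M - 68q_M.
Setting the follower's marginal profit to zero, 174 - 2q_B - 4q_M = 0, i.e. q_M = (174 - 2q_B)/4.
Bastion substitutes q_M(q_B) into its own profit: π_B = q_B(242 - 2q_B - (174 - 2q_B)/2) - 31q_B = (155 - q_B)q_B - 31q_B.
Maximising: ∂π_B/∂q_B = 124 - 2q_B = 0, giving q_B = 62.
Then q_M = (174 - 2·62)/4 = 25/2.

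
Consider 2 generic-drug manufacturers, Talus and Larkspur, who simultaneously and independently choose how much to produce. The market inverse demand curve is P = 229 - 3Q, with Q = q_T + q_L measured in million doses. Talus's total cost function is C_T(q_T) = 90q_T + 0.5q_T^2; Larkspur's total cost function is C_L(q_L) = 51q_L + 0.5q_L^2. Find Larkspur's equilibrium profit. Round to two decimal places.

Talus's profit: π_T = (229 - 3Q)q_T - (90q_T + (1/2)q_T²). Setting ∂π_T/∂q_T = 0: 139 - 7q_T - 3(q_L) = 0.
Larkspur's first-order condition: 178 - 7q_L - 3(q_T) = 0.
Best responses: q_T = (139 - 3q_L)/7, q_L = (178 - 3q_T)/7.
Solving the pair: q_T = 439/40, q_L = 829/40.
Price P = 229 - 3·(317/10) = 1339/10.
Larkspur's profit: (1339/10)·(829/40) - 51·(829/40) - (1/2)(829/40)² = 1503.3397.

1503.34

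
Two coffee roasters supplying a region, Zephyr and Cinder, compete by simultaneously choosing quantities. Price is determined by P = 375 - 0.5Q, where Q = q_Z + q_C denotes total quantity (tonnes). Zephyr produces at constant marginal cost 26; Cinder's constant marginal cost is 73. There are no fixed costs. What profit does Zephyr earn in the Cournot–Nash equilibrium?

Zephyr's profit: π_Z = (375 - 0.5Q)q_Z - (26q_Z). Setting ∂π_Z/∂q_Z = 0: 349 - q_Z - (1/2)(q_C) = 0.
Cinder's first-order condition: 302 - q_C - (1/2)(q_Z) = 0.
Best responses: q_Z = (349 - (1/2)q_C), q_C = (302 - (1/2)q_Z).
Solving the pair: q_Z = 264, q_C = 170.
Price P = 375 - (1/2)·434 = 158.
Zephyr's profit: (158 - 26)·264 = 34848.

34848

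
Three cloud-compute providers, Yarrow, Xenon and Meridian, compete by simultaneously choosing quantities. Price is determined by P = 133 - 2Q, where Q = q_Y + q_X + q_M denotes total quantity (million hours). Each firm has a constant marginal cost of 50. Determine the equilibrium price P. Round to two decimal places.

A representative firm's profit is π_i = q_i(133 - 2Q) - 50q_i.
First-order condition (treating rivals' output as given): 83 - 4q_i - 2·Σ_{j≠i} q_j = 0.
By symmetry each firm produces the same amount; substituting Σ_{j≠i} q_j = 2q_i yields q_i = 83/8.
Total output Q = 249/8, so price P = 133 - 2·(249/8) = 283/4.

70.75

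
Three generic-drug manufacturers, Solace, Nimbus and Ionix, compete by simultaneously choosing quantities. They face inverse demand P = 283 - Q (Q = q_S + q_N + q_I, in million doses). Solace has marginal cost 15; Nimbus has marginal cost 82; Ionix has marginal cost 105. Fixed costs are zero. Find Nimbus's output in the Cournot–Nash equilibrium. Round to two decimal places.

39.25

Solace's profit: π_S = (283 - Q)q_S - (15q_S). Setting ∂π_S/∂q_S = 0: 268 - 2q_S - (q_N + q_I) = 0.
Nimbus's first-order condition: 201 - 2q_N - (q_S + q_I) = 0.
Ionix's profit: π_I = (283 - Q)q_I - (105q_I). Setting ∂π_I/∂q_I = 0: 178 - 2q_I - (q_S + q_N) = 0.
Summing all 3 equations gives 647 − 4Q = 0, hence Q = 647/4.
Back-substituting: q_S = (268 − 647/4) = 425/4, q_N = (201 − 647/4) = 157/4, q_I = (178 − 647/4) = 65/4.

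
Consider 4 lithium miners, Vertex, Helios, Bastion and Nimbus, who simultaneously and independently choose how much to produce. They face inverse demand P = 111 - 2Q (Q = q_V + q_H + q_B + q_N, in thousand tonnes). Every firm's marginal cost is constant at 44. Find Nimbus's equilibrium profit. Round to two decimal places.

89.78

A representative firm's profit is π_i = q_i(111 - 2Q) - 44q_i.
Setting ∂π_i/∂q_i = 0 with rivals' quantities fixed: 67 - 4q_i - 2·Σ_{j≠i} q_j = 0.
With identical firms every q_j equals q_i, so Σ_{j≠i} q_j = 3q_i and 67 = 10q_i, giving q_i = 67/10.
Price P = 111 - 2·(134/5) = 287/5.
Nimbus's profit: (287/5 - 44)·(67/10) = 89.7800.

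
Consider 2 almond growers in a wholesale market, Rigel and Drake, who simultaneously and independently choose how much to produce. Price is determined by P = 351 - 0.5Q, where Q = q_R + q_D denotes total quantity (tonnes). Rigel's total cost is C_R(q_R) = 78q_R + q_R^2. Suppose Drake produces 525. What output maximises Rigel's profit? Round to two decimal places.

With the rival's output fixed at 525, Rigel's profit is π_R = (351 - (1/2)·525 - (1/2)q_R)q_R - (78q_R + q_R²) = (177/2 - (1/2)q_R)q_R - (78q_R + q_R²).
∂π_R/∂q_R = 21/2 - 3q_R = 0, so q_R = 7/2.

3.50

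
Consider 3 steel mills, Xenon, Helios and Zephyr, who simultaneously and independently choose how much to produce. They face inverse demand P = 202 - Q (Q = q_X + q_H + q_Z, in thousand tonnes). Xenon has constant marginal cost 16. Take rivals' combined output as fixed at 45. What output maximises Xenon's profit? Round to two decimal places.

With rivals' combined output fixed at 45, Xenon's profit is π_X = (202 - 45 - q_X)q_X - (16q_X) = (157 - q_X)q_X - (16q_X).
∂π_X/∂q_X = 141 - 2q_X = 0, so q_X = 141/2.

70.50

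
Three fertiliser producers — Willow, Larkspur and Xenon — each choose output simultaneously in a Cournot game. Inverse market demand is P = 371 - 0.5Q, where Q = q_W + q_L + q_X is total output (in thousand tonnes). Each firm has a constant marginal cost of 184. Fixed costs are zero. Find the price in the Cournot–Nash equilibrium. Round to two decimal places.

230.75

A representative firm's profit is π_i = q_i(371 - 0.5Q) - 184q_i.
Setting ∂π_i/∂q_i = 0 with rivals' quantities fixed: 187 - q_i - (1/2)·Σ_{j≠i} q_j = 0.
With identical firms every q_j equals q_i, so Σ_{j≠i} q_j = 2q_i and 187 = 2q_i, giving q_i = 187/2.
Total output Q = 561/2, so price P = 371 - (1/2)·(561/2) = 923/4.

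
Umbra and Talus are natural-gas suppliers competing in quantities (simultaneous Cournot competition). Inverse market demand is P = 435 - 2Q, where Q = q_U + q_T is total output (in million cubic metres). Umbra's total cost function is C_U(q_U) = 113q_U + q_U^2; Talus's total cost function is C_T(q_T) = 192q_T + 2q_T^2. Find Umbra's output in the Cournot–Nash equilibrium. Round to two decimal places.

47.50

Umbra's profit: π_U = (435 - 2Q)q_U - (113q_U + q_U²). Setting ∂π_U/∂q_U = 0: 322 - 6q_U - 2(q_T) = 0.
Talus's first-order condition: 243 - 8q_T - 2(q_U) = 0.
Best responses: q_U = (322 - 2q_T)/6, q_T = (243 - 2q_U)/8.
Solving the pair: q_U = 95/2, q_T = 37/2.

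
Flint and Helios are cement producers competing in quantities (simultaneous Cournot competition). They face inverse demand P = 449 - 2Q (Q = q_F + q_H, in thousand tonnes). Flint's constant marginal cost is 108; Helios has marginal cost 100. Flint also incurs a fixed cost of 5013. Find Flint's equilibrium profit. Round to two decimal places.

Flint's profit: π_F = (449 - 2Q)q_F - (108q_F). Setting ∂π_F/∂q_F = 0: 341 - 4q_F - 2(q_H) = 0.
Helios's first-order condition: 349 - 4q_H - 2(q_F) = 0.
So q_F = (341 - 2q_H)/4 and q_H = (349 - 2q_F)/4.
Solving the pair: q_F = 111/2, q_H = 119/2.
Price P = 449 - 2·115 = 219.
Flint's profit: (219 - 108)·(111/2) - 5013 = 1147.5000.

1147.50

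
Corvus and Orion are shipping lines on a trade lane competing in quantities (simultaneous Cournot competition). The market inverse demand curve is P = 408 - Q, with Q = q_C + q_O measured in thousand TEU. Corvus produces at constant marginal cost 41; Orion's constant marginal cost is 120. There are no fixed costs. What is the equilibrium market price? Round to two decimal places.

189.67

Corvus's profit: π_C = (408 - Q)q_C - (41q_C). Setting ∂π_C/∂q_C = 0: 367 - 2q_C - (q_O) = 0.
Orion's first-order condition: 288 - 2q_O - (q_C) = 0.
So q_C = (367 - q_O)/2 and q_O = (288 - q_C)/2.
Substituting one into the other gives q_C = 446/3 and q_O = 209/3.
Total output Q = 655/3, so price P = 408 - 655/3 = 569/3.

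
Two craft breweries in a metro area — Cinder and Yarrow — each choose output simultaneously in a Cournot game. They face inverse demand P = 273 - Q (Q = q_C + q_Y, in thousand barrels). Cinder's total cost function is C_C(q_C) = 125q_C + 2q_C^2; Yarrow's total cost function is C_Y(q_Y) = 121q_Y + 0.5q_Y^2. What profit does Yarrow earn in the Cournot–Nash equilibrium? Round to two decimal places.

Cinder's profit: π_C = (273 - Q)q_C - (125q_C + 2q_C²). Setting ∂π_C/∂q_C = 0: 148 - 6q_C - (q_Y) = 0.
Yarrow's profit: π_Y = (273 - Q)q_Y - (121q_Y + (1/2)q_Y²). Setting ∂π_Y/∂q_Y = 0: 152 - 3q_Y - (q_C) = 0.
So q_C = (148 - q_Y)/6 and q_Y = (152 - q_C)/3.
Solving the pair: q_C = 292/17, q_Y = 764/17.
Price P = 273 - 1056/17 = 210.8824.
Yarrow's profit: 210.8824·(764/17) - 121·(764/17) - (1/2)(764/17)² = 3029.5640.

3029.56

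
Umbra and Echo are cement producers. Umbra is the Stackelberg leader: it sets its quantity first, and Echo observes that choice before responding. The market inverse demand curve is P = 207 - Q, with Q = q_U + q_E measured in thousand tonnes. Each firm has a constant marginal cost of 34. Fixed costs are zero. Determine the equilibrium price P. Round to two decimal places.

Solve by backward induction. Given q_U, the follower Echo maximises π_E = (207 - q_U - q_E)q_E - 34q_E.
Setting the follower's marginal profit to zero, 173 - q_U - 2q_E = 0, i.e. q_E = (173 - q_U)/2.
The leader anticipates this reaction. Substituting into P = 207 - Q gives P = 241/2 - (1/2)q_U, so π_U = (241/2 - (1/2)q_U)q_U - 34q_U.
Maximising: ∂π_U/∂q_U = 173/2 - q_U = 0, giving q_U = 173/2.
Then q_E = (173 - 173/2)/2 = 173/4.
Total output Q = 519/4, so price P = 207 - 519/4 = 309/4.

77.25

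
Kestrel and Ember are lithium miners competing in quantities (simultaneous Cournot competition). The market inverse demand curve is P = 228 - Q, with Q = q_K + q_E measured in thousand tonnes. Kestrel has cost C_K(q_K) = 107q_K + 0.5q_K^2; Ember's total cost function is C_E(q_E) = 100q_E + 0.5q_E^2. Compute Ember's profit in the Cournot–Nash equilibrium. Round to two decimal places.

Kestrel's profit: π_K = (228 - Q)q_K - (107q_K + (1/2)q_K²). Setting ∂π_K/∂q_K = 0: 121 - 3q_K - (q_E) = 0.
Ember's first-order condition: 128 - 3q_E - (q_K) = 0.
Best responses: q_K = (121 - q_E)/3, q_E = (128 - q_K)/3.
Substituting one into the other gives q_K = 235/8 and q_E = 263/8.
Price P = 228 - 249/4 = 663/4.
Ember's profit: (663/4)·(263/8) - 100·(263/8) - (1/2)(263/8)² = 1621.1484.

1621.15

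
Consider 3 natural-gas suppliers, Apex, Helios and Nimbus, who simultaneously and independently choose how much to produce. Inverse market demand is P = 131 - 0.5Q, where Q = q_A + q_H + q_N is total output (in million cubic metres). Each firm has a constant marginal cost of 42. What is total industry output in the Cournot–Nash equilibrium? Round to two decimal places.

A representative firm's profit is π_i = q_i(131 - 0.5Q) - 42q_i.
First-order condition (treating rivals' output as given): 89 - q_i - (1/2)·Σ_{j≠i} q_j = 0.
With identical firms every q_j equals q_i, so Σ_{j≠i} q_j = 2q_i and 89 = 2q_i, giving q_i = 89/2.
Total output Q = 89/2 + 89/2 + 89/2 = 267/2.

133.50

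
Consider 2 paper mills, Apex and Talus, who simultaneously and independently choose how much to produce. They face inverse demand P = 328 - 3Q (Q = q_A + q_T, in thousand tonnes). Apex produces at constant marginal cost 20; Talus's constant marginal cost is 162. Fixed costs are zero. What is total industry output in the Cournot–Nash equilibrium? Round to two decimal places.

Apex's profit: π_A = (328 - 3Q)q_A - (20q_A). Setting ∂π_A/∂q_A = 0: 308 - 6q_A - 3(q_T) = 0.
Talus's profit: π_T = (328 - 3Q)q_T - (162q_T). Setting ∂π_T/∂q_T = 0: 166 - 6q_T - 3(q_A) = 0.
Rearranging gives the reaction functions q_A = (308 - 3q_T)/6 and q_T = (166 - 3q_A)/6.
Substituting one into the other gives q_A = 50 and q_T = 8/3.
Total output Q = 50 + 8/3 = 158/3.

52.67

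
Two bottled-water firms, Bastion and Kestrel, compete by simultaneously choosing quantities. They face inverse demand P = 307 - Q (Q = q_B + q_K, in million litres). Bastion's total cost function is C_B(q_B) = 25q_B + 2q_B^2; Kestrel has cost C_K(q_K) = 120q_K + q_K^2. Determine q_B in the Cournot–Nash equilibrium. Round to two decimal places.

40.91

Bastion's profit: π_B = (307 - Q)q_B - (25q_B + 2q_B²). Setting ∂π_B/∂q_B = 0: 282 - 6q_B - (q_K) = 0.
Kestrel's first-order condition: 187 - 4q_K - (q_B) = 0.
Rearranging gives the reaction functions q_B = (282 - q_K)/6 and q_K = (187 - q_B)/4.
Solving the pair: q_B = 941/23, q_K = 840/23.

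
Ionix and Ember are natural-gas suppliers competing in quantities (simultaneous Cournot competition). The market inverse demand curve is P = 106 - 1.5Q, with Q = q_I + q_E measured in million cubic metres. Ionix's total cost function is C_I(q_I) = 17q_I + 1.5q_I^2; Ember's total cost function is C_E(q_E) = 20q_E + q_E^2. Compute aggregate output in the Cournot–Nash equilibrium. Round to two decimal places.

25.17

Ionix's profit: π_I = (106 - 1.5Q)q_I - (17q_I + (3/2)q_I²). Setting ∂π_I/∂q_I = 0: 89 - 6q_I - (3/2)(q_E) = 0.
Ember's first-order condition: 86 - 5q_E - (3/2)(q_I) = 0.
Rearranging gives the reaction functions q_I = (89 - (3/2)q_E)/6 and q_E = (86 - (3/2)q_I)/5.
Solving the pair: q_I = 1264/111, q_E = 510/37.
Total output Q = 1264/111 + 510/37 = 25.1712.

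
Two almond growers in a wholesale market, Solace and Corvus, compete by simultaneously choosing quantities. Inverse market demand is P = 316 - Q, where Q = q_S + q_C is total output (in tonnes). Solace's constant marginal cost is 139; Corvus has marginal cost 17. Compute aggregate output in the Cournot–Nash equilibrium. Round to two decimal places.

158.67

Solace's profit: π_S = (316 - Q)q_S - (139q_S). Setting ∂π_S/∂q_S = 0: 177 - 2q_S - (q_C) = 0.
Corvus's first-order condition: 299 - 2q_C - (q_S) = 0.
So q_S = (177 - q_C)/2 and q_C = (299 - q_S)/2.
Substituting one into the other gives q_S = 55/3 and q_C = 421/3.
Total output Q = 55/3 + 421/3 = 476/3.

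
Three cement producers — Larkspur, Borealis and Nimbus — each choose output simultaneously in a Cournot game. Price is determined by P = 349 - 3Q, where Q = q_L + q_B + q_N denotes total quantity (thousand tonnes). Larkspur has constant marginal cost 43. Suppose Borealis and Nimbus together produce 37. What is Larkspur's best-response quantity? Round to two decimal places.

With rivals' combined output fixed at 37, Larkspur's profit is π_L = (349 - 3·37 - 3q_L)q_L - (43q_L) = (238 - 3q_L)q_L - (43q_L).
∂π_L/∂q_L = 195 - 6q_L = 0, so q_L = 65/2.

32.50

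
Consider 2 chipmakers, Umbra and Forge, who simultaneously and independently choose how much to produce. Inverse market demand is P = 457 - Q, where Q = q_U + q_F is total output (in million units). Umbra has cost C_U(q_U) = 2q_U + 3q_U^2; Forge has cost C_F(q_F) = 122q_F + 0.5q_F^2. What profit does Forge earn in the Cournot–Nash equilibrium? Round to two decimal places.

14037.69

Umbra's profit: π_U = (457 - Q)q_U - (2q_U + 3q_U²). Setting ∂π_U/∂q_U = 0: 455 - 8q_U - (q_F) = 0.
Forge's profit: π_F = (457 - Q)q_F - (122q_F + (1/2)q_F²). Setting ∂π_F/∂q_F = 0: 335 - 3q_F - (q_U) = 0.
So q_U = (455 - q_F)/8 and q_F = (335 - q_U)/3.
Solving the pair: q_U = 1030/23, q_F = 96.7391.
Price P = 457 - 141.5217 = 315.4783.
Forge's profit: 315.4783·96.7391 - 122·96.7391 - (1/2)·96.7391² = 14037.6890.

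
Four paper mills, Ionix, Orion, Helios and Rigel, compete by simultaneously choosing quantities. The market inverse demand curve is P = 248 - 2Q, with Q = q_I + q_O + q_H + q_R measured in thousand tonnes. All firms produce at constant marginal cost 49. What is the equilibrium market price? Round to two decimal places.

88.80

Each firm earns π_i = (248 - 2Q)q_i - 49q_i.
Setting ∂π_i/∂q_i = 0 with rivals' quantities fixed: 199 - 4q_i - 2·Σ_{j≠i} q_j = 0.
With identical firms every q_j equals q_i, so Σ_{j≠i} q_j = 3q_i and 199 = 10q_i, giving q_i = 199/10.
Total output Q = 398/5, so price P = 248 - 2·(398/5) = 444/5.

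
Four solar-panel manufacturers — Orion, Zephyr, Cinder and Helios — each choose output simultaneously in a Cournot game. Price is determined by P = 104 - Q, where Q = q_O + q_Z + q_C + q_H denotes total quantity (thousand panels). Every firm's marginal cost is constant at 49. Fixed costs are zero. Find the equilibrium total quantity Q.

Each firm earns π_i = (104 - Q)q_i - 49q_i.
First-order condition (treating rivals' output as given): 55 - 2q_i - Σ_{j≠i} q_j = 0.
With identical firms every q_j equals q_i, so Σ_{j≠i} q_j = 3q_i and 55 = 5q_i, giving q_i = 11.
Total output Q = 11 + 11 + 11 + 11 = 44.

44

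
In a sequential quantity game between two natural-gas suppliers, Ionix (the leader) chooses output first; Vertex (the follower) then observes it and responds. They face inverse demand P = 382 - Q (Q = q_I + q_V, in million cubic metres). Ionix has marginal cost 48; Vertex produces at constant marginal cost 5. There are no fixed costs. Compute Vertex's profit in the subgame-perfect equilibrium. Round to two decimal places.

13398.06

Solve by backward induction. Given q_I, the follower Vertex maximises π_V = (382 - q_I - q_V)q_V - 5q_V.
∂π_V/∂q_V = 377 - q_I - 2q_V = 0 gives the reaction function q_V = (377 - q_I)/2.
Ionix substitutes q_V(q_I) into its own profit: π_I = q_I(382 - q_I - (377 - q_I)/2) - 48q_I = (387/2 - (1/2)q_I)q_I - 48q_I.
Maximising: ∂π_I/∂q_I = 291/2 - q_I = 0, giving q_I = 291/2.
Then q_V = (377 - 291/2)/2 = 463/4.
Price P = 382 - 1045/4 = 483/4.
Vertex's profit: (483/4 - 5)·(463/4) = 13398.0625.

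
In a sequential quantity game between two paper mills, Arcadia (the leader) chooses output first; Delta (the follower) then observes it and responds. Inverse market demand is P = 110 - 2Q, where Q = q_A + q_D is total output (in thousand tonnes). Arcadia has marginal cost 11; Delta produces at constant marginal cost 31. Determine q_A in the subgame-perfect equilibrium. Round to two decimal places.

Solve by backward induction. Given q_A, the follower Delta maximises π_D = (110 - 2q_A - 2q_D)q_D - 31q_D.
∂π_D/∂q_D = 79 - 2q_A - 4q_D = 0 gives the reaction function q_D = (79 - 2q_A)/4.
Arcadia substitutes q_D(q_A) into its own profit: π_A = q_A(110 - 2q_A - (79 - 2q_A)/2) - 11q_A = (141/2 - q_A)q_A - 11q_A.
Leader FOC: 119/2 - 2q_A = 0, so q_A = 119/4.
Then q_D = (79 - 2·(119/4))/4 = 39/8.

29.75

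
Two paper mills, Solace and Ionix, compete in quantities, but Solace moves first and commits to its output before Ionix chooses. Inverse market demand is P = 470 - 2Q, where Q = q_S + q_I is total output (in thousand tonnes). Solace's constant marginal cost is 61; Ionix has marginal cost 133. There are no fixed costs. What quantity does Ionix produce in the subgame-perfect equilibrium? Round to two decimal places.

Solve by backward induction. Given q_S, the follower Ionix maximises π_I = (470 - 2q_S - 2q_I)q_I - 133q_I.
∂π_I/∂q_I = 337 - 2q_S - 4q_I = 0 gives the reaction function q_I = (337 - 2q_S)/4.
The leader anticipates this reaction. Substituting into P = 470 - 2Q gives P = 603/2 - q_S, so π_S = (603/2 - q_S)q_S - 61q_S.
The leader's first-order condition 481/2 - 2q_S = 0 yields q_S = 481/4.
Then q_I = (337 - 2·(481/4))/4 = 193/8.

24.13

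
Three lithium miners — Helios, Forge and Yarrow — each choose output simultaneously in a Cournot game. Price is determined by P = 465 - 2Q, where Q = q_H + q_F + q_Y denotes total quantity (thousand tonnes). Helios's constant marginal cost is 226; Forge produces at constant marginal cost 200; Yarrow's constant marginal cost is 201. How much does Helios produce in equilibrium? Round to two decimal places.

Helios's profit: π_H = (465 - 2Q)q_H - (226q_H). Setting ∂π_H/∂q_H = 0: 239 - 4q_H - 2(q_F + q_Y) = 0.
Forge's first-order condition: 265 - 4q_F - 2(q_H + q_Y) = 0.
Yarrow's profit: π_Y = (465 - 2Q)q_Y - (201q_Y). Setting ∂π_Y/∂q_Y = 0: 264 - 4q_Y - 2(q_H + q_F) = 0.
Adding the 3 conditions: 768 − 4Q − 4Q = 0, i.e. Q = 96.
Back-substituting: q_H = (239 − 192)/2 = 47/2, q_F = (265 − 192)/2 = 73/2, q_Y = (264 − 192)/2 = 36.

23.50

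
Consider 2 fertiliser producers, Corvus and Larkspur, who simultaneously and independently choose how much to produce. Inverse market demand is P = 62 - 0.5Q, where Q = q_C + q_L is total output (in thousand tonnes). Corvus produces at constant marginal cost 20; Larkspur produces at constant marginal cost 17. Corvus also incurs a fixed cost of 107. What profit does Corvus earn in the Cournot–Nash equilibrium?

231

Corvus's profit: π_C = (62 - 0.5Q)q_C - (20q_C). Setting ∂π_C/∂q_C = 0: 42 - q_C - (1/2)(q_L) = 0.
Larkspur's first-order condition: 45 - q_L - (1/2)(q_C) = 0.
Rearranging gives the reaction functions q_C = (42 - (1/2)q_L) and q_L = (45 - (1/2)q_C).
Solving the pair: q_C = 26, q_L = 32.
Price P = 62 - (1/2)·58 = 33.
Corvus's profit: (33 - 20)·26 - 107 = 231.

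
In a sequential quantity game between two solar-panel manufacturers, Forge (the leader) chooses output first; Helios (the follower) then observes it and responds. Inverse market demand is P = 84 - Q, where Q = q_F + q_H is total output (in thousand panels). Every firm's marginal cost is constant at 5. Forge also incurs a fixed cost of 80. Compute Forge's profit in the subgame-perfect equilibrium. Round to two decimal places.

700.13

The follower Helios best-responds to any q_F: π_H = (84 - Q)q_H - 5q_H.
∂π_H/∂q_H = 79 - q_F - 2q_H = 0 gives the reaction function q_H = (79 - q_F)/2.
Forge substitutes q_H(q_F) into its own profit: π_F = q_F(84 - q_F - (79 - q_F)/2) - 5q_F = (89/2 - (1/2)q_F)q_F - 5q_F.
Leader FOC: 79/2 - q_F = 0, so q_F = 79/2.
Then q_H = (79 - 79/2)/2 = 79/4.
Price P = 84 - 237/4 = 99/4.
Forge's profit: (99/4 - 5)·(79/2) - 80 = 700.1250.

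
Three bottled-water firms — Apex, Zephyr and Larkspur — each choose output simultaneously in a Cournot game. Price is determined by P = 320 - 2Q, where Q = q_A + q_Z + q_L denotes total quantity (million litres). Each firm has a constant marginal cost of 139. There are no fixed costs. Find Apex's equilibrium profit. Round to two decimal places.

A representative firm's profit is π_i = q_i(320 - 2Q) - 139q_i.
First-order condition (treating rivals' output as given): 181 - 4q_i - 2·Σ_{j≠i} q_j = 0.
By symmetry each firm produces the same amount; substituting Σ_{j≠i} q_j = 2q_i yields q_i = 181/8.
Price P = 320 - 2·(543/8) = 737/4.
Apex's profit: (737/4 - 139)·(181/8) = 1023.7813.

1023.78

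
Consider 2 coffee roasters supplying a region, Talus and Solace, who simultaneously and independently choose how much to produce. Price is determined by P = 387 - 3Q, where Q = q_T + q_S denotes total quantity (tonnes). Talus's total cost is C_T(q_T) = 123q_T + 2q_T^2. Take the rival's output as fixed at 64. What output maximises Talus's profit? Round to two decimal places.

7.20

With the rival's output fixed at 64, Talus's profit is π_T = (387 - 3·64 - 3q_T)q_T - (123q_T + 2q_T²) = (195 - 3q_T)q_T - (123q_T + 2q_T²).
∂π_T/∂q_T = 72 - 10q_T = 0, so q_T = 36/5.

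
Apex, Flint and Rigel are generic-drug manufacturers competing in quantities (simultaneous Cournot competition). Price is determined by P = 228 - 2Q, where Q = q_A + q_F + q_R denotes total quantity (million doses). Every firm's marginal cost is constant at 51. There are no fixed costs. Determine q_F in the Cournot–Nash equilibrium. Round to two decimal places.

Each firm earns π_i = (228 - 2Q)q_i - 51q_i.
First-order condition (treating rivals' output as given): 177 - 4q_i - 2·Σ_{j≠i} q_j = 0.
By symmetry each firm produces the same amount; substituting Σ_{j≠i} q_j = 2q_i yields q_i = 177/8.

22.13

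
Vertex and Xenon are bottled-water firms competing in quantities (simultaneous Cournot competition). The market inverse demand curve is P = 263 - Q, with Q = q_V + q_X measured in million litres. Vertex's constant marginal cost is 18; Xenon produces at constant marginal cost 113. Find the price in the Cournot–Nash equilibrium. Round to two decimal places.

131.33

Vertex's profit: π_V = (263 - Q)q_V - (18q_V). Setting ∂π_V/∂q_V = 0: 245 - 2q_V - (q_X) = 0.
Xenon's first-order condition: 150 - 2q_X - (q_V) = 0.
Best responses: q_V = (245 - q_X)/2, q_X = (150 - q_V)/2.
Solving the pair: q_V = 340/3, q_X = 55/3.
Total output Q = 395/3, so price P = 263 - 395/3 = 394/3.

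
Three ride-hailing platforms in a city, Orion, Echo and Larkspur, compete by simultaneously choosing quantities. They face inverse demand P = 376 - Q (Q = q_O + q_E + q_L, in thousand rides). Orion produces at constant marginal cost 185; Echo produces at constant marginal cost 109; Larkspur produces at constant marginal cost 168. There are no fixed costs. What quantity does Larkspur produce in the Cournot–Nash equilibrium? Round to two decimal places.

41.50

Orion's profit: π_O = (376 - Q)q_O - (185q_O). Setting ∂π_O/∂q_O = 0: 191 - 2q_O - (q_E + q_L) = 0.
Echo's first-order condition: 267 - 2q_E - (q_O + q_L) = 0.
Larkspur's profit: π_L = (376 - Q)q_L - (168q_L). Setting ∂π_L/∂q_L = 0: 208 - 2q_L - (q_O + q_E) = 0.
Adding the 3 first-order conditions: 666 − 4Q = 0, so Q = 333/2.
Back-substituting: q_O = (191 − 333/2) = 49/2, q_E = (267 − 333/2) = 201/2, q_L = (208 − 333/2) = 83/2.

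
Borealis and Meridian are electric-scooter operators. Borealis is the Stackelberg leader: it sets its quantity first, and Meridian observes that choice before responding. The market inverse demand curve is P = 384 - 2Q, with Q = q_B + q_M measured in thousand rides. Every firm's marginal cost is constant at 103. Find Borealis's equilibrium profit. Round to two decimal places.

The follower Meridian best-responds to any q_B: π_M = (384 - 2Q)q_M - 103q_M.
∂π_M/∂q_M = 281 - 2q_B - 4q_M = 0 gives the reaction function q_M = (281 - 2q_B)/4.
The leader anticipates this reaction. Substituting into P = 384 - 2Q gives P = 487/2 - q_B, so π_B = (487/2 - q_B)q_B - 103q_B.
Leader FOC: 281/2 - 2q_B = 0, so q_B = 281/4.
Then q_M = (281 - 2·(281/4))/4 = 281/8.
Price P = 384 - 2·(843/8) = 693/4.
Borealis's profit: (693/4 - 103)·(281/4) = 4935.0625.

4935.06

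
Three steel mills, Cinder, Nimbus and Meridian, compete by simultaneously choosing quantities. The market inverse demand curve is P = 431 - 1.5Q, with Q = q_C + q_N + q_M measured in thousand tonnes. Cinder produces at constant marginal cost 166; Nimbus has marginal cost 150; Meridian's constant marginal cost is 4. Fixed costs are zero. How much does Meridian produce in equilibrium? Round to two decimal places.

122.50

Cinder's profit: π_C = (431 - 1.5Q)q_C - (166q_C). Setting ∂π_C/∂q_C = 0: 265 - 3q_C - (3/2)(q_N + q_M) = 0.
Nimbus's profit: π_N = (431 - 1.5Q)q_N - (150q_N). Setting ∂π_N/∂q_N = 0: 281 - 3q_N - (3/2)(q_C + q_M) = 0.
Meridian's profit: π_M = (431 - 1.5Q)q_M - (4q_M). Setting ∂π_M/∂q_M = 0: 427 - 3q_M - (3/2)(q_C + q_N) = 0.
Summing all 3 equations gives 973 − 6Q = 0, hence Q = 973/6.
Back-substituting: q_C = (265 − 973/4)/(3/2) = 29/2, q_N = (281 − 973/4)/(3/2) = 151/6, q_M = (427 − 973/4)/(3/2) = 245/2.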